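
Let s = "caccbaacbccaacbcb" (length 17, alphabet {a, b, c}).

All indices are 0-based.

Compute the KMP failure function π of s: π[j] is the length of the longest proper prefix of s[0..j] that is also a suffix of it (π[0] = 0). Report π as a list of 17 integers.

π[0] = 0
j=1 s[j]='a': π[1]=0 (border '')
j=2 s[j]='c': π[2]=1 (border 'c')
j=3 s[j]='c': k: 1→0; π[3]=1 (border 'c')
j=4 s[j]='b': k: 1→0; π[4]=0 (border '')
j=5 s[j]='a': π[5]=0 (border '')
j=6 s[j]='a': π[6]=0 (border '')
j=7 s[j]='c': π[7]=1 (border 'c')
j=8 s[j]='b': k: 1→0; π[8]=0 (border '')
j=9 s[j]='c': π[9]=1 (border 'c')
j=10 s[j]='c': k: 1→0; π[10]=1 (border 'c')
j=11 s[j]='a': π[11]=2 (border 'ca')
j=12 s[j]='a': k: 2→0; π[12]=0 (border '')
j=13 s[j]='c': π[13]=1 (border 'c')
j=14 s[j]='b': k: 1→0; π[14]=0 (border '')
j=15 s[j]='c': π[15]=1 (border 'c')
j=16 s[j]='b': k: 1→0; π[16]=0 (border '')

[0, 0, 1, 1, 0, 0, 0, 1, 0, 1, 1, 2, 0, 1, 0, 1, 0]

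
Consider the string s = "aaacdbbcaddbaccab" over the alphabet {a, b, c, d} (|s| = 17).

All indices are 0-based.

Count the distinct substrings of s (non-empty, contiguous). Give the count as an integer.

136

sorted suffixes:
  #0 SA[0]=0  'aaacdbbcaddbaccab'
  #1 SA[1]=1  'aacdbbcaddbaccab'
  #2 SA[2]=15  'ab'
  #3 SA[3]=12  'accab'
  #4 SA[4]=2  'acdbbcaddbaccab'
  #5 SA[5]=8  'addbaccab'
  #6 SA[6]=16  'b'
  #7 SA[7]=11  'baccab'
  #8 SA[8]=5  'bbcaddbaccab'
  #9 SA[9]=6  'bcaddbaccab'
  #10 SA[10]=14  'cab'
  #11 SA[11]=7  'caddbaccab'
  #12 SA[12]=13  'ccab'
  #13 SA[13]=3  'cdbbcaddbaccab'
  #14 SA[14]=10  'dbaccab'
  #15 SA[15]=4  'dbbcaddbaccab'
  #16 SA[16]=9  'ddbaccab'

SA = [0, 1, 15, 12, 2, 8, 16, 11, 5, 6, 14, 7, 13, 3, 10, 4, 9]
[i] adj suffixes → lcp
  [1] 0/1 → 2 ('aa')
  [2] 1/15 → 1 ('a')
  [3] 15/12 → 1 ('a')
  [4] 12/2 → 2 ('ac')
  [5] 2/8 → 1 ('a')
  [6] 8/16 → 0 ('')
  [7] 16/11 → 1 ('b')
  [8] 11/5 → 1 ('b')
  [9] 5/6 → 1 ('b')
  [10] 6/14 → 0 ('')
  [11] 14/7 → 2 ('ca')
  [12] 7/13 → 1 ('c')
  [13] 13/3 → 1 ('c')
  [14] 3/10 → 0 ('')
  [15] 10/4 → 2 ('db')
  [16] 4/9 → 1 ('d')

n(n+1)/2 = 17·18/2 = 153
Σ LCP = 0 + 2 + 1 + 1 + 2 + 1 + 0 + 1 + 1 + 1 + 0 + 2 + 1 + 1 + 0 + 2 + 1 = 17
distinct = 153 − 17 = 136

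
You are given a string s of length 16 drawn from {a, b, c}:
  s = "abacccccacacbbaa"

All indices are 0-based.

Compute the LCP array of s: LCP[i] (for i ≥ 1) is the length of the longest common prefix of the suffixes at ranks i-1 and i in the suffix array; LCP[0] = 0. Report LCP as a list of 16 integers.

[0, 1, 1, 1, 2, 2, 0, 2, 1, 0, 3, 1, 1, 2, 3, 4]

rank→(start, suffix):
  0 → (15, 'a')
  1 → (14, 'aa')
  2 → (0, 'abacccccacacbbaa')
  3 → (8, 'acacbbaa')
  4 → (10, 'acbbaa')
  5 → (2, 'acccccacacbbaa')
  6 → (13, 'baa')
  7 → (1, 'bacccccacacbbaa')
  8 → (12, 'bbaa')
  9 → (7, 'cacacbbaa')
  10 → (9, 'cacbbaa')
  11 → (11, 'cbbaa')
  12 → (6, 'ccacacbbaa')
  13 → (5, 'cccacacbbaa')
  14 → (4, 'ccccacacbbaa')
  15 → (3, 'cccccacacbbaa')

SA = [15, 14, 0, 8, 10, 2, 13, 1, 12, 7, 9, 11, 6, 5, 4, 3]
[i] adj suffixes → lcp
  [1] 15/14 → 1 ('a')
  [2] 14/0 → 1 ('a')
  [3] 0/8 → 1 ('a')
  [4] 8/10 → 2 ('ac')
  [5] 10/2 → 2 ('ac')
  [6] 2/13 → 0 ('')
  [7] 13/1 → 2 ('ba')
  [8] 1/12 → 1 ('b')
  [9] 12/7 → 0 ('')
  [10] 7/9 → 3 ('cac')
  [11] 9/11 → 1 ('c')
  [12] 11/6 → 1 ('c')
  [13] 6/5 → 2 ('cc')
  [14] 5/4 → 3 ('ccc')
  [15] 4/3 → 4 ('cccc')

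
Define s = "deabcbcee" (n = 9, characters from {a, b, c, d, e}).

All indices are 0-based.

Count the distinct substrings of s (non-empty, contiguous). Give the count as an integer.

rank→(start, suffix):
  0 → (2, 'abcbcee')
  1 → (3, 'bcbcee')
  2 → (5, 'bcee')
  3 → (4, 'cbcee')
  4 → (6, 'cee')
  5 → (0, 'deabcbcee')
  6 → (8, 'e')
  7 → (1, 'eabcbcee')
  8 → (7, 'ee')

SA = [2, 3, 5, 4, 6, 0, 8, 1, 7]
[i] adj suffixes → lcp
  [1] 2/3 → 0 ('')
  [2] 3/5 → 2 ('bc')
  [3] 5/4 → 0 ('')
  [4] 4/6 → 1 ('c')
  [5] 6/0 → 0 ('')
  [6] 0/8 → 0 ('')
  [7] 8/1 → 1 ('e')
  [8] 1/7 → 1 ('e')

n(n+1)/2 = 9·10/2 = 45
Σ LCP = 0 + 0 + 2 + 0 + 1 + 0 + 0 + 1 + 1 = 5
distinct = 45 − 5 = 40

40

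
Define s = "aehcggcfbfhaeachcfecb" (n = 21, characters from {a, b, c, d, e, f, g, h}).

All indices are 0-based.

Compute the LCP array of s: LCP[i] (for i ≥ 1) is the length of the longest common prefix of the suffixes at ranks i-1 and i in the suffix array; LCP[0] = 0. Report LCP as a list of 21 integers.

[0, 1, 2, 0, 1, 0, 1, 2, 1, 1, 0, 1, 1, 0, 1, 1, 0, 1, 0, 1, 2]

sorted suffixes:
  #0 SA[0]=13  'achcfecb'
  #1 SA[1]=11  'aeachcfecb'
  #2 SA[2]=0  'aehcggcfbfhaeachcfecb'
  #3 SA[3]=20  'b'
  #4 SA[4]=8  'bfhaeachcfecb'
  #5 SA[5]=19  'cb'
  #6 SA[6]=6  'cfbfhaeachcfecb'
  #7 SA[7]=16  'cfecb'
  #8 SA[8]=3  'cggcfbfhaeachcfecb'
  #9 SA[9]=14  'chcfecb'
  #10 SA[10]=12  'eachcfecb'
  #11 SA[11]=18  'ecb'
  #12 SA[12]=1  'ehcggcfbfhaeachcfecb'
  #13 SA[13]=7  'fbfhaeachcfecb'
  #14 SA[14]=17  'fecb'
  #15 SA[15]=9  'fhaeachcfecb'
  #16 SA[16]=5  'gcfbfhaeachcfecb'
  #17 SA[17]=4  'ggcfbfhaeachcfecb'
  #18 SA[18]=10  'haeachcfecb'
  #19 SA[19]=15  'hcfecb'
  #20 SA[20]=2  'hcggcfbfhaeachcfecb'

SA = [13, 11, 0, 20, 8, 19, 6, 16, 3, 14, 12, 18, 1, 7, 17, 9, 5, 4, 10, 15, 2]
rank  pair      lcp
   1  s[13:],s[11:]  1  'a'
   2  s[11:],s[0:]  2  'ae'
   3  s[0:],s[20:]  0  ''
   4  s[20:],s[8:]  1  'b'
   5  s[8:],s[19:]  0  ''
   6  s[19:],s[6:]  1  'c'
   7  s[6:],s[16:]  2  'cf'
   8  s[16:],s[3:]  1  'c'
   9  s[3:],s[14:]  1  'c'
  10  s[14:],s[12:]  0  ''
  11  s[12:],s[18:]  1  'e'
  12  s[18:],s[1:]  1  'e'
  13  s[1:],s[7:]  0  ''
  14  s[7:],s[17:]  1  'f'
  15  s[17:],s[9:]  1  'f'
  16  s[9:],s[5:]  0  ''
  17  s[5:],s[4:]  1  'g'
  18  s[4:],s[10:]  0  ''
  19  s[10:],s[15:]  1  'h'
  20  s[15:],s[2:]  2  'hc'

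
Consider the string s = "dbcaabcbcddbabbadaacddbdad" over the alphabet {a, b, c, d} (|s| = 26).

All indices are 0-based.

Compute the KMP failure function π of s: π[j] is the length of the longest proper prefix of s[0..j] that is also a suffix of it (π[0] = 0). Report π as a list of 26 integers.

[0, 0, 0, 0, 0, 0, 0, 0, 0, 1, 1, 2, 0, 0, 0, 0, 1, 0, 0, 0, 1, 1, 2, 1, 0, 1]

π[0] = 0
j=1 s[j]='b': π[1]=0 (border '')
j=2 s[j]='c': π[2]=0 (border '')
j=3 s[j]='a': π[3]=0 (border '')
j=4 s[j]='a': π[4]=0 (border '')
j=5 s[j]='b': π[5]=0 (border '')
j=6 s[j]='c': π[6]=0 (border '')
j=7 s[j]='b': π[7]=0 (border '')
j=8 s[j]='c': π[8]=0 (border '')
j=9 s[j]='d': π[9]=1 (border 'd')
j=10 s[j]='d': k: 1→0; π[10]=1 (border 'd')
j=11 s[j]='b': π[11]=2 (border 'db')
j=12 s[j]='a': k: 2→0; π[12]=0 (border '')
j=13 s[j]='b': π[13]=0 (border '')
j=14 s[j]='b': π[14]=0 (border '')
j=15 s[j]='a': π[15]=0 (border '')
j=16 s[j]='d': π[16]=1 (border 'd')
j=17 s[j]='a': k: 1→0; π[17]=0 (border '')
j=18 s[j]='a': π[18]=0 (border '')
j=19 s[j]='c': π[19]=0 (border '')
j=20 s[j]='d': π[20]=1 (border 'd')
j=21 s[j]='d': k: 1→0; π[21]=1 (border 'd')
j=22 s[j]='b': π[22]=2 (border 'db')
j=23 s[j]='d': k: 2→0; π[23]=1 (border 'd')
j=24 s[j]='a': k: 1→0; π[24]=0 (border '')
j=25 s[j]='d': π[25]=1 (border 'd')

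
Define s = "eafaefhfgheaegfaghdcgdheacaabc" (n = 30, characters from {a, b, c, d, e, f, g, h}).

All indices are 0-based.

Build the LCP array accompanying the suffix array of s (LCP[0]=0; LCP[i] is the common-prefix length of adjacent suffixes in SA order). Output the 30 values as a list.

sorted suffixes:
  #0 SA[0]=26  'aabc'
  #1 SA[1]=27  'abc'
  #2 SA[2]=24  'acaabc'
  #3 SA[3]=3  'aefhfgheaegfaghdcgdheacaabc'
  #4 SA[4]=11  'aegfaghdcgdheacaabc'
  #5 SA[5]=1  'afaefhfgheaegfaghdcgdheacaabc'
  #6 SA[6]=15  'aghdcgdheacaabc'
  #7 SA[7]=28  'bc'
  #8 SA[8]=29  'c'
  #9 SA[9]=25  'caabc'
  #10 SA[10]=19  'cgdheacaabc'
  #11 SA[11]=18  'dcgdheacaabc'
  #12 SA[12]=21  'dheacaabc'
  #13 SA[13]=23  'eacaabc'
  #14 SA[14]=10  'eaegfaghdcgdheacaabc'
  #15 SA[15]=0  'eafaefhfgheaegfaghdcgdheacaabc'
  #16 SA[16]=4  'efhfgheaegfaghdcgdheacaabc'
  #17 SA[17]=12  'egfaghdcgdheacaabc'
  #18 SA[18]=2  'faefhfgheaegfaghdcgdheacaabc'
  #19 SA[19]=14  'faghdcgdheacaabc'
  #20 SA[20]=7  'fgheaegfaghdcgdheacaabc'
  #21 SA[21]=5  'fhfgheaegfaghdcgdheacaabc'
  #22 SA[22]=20  'gdheacaabc'
  #23 SA[23]=13  'gfaghdcgdheacaabc'
  #24 SA[24]=16  'ghdcgdheacaabc'
  #25 SA[25]=8  'gheaegfaghdcgdheacaabc'
  #26 SA[26]=17  'hdcgdheacaabc'
  #27 SA[27]=22  'heacaabc'
  #28 SA[28]=9  'heaegfaghdcgdheacaabc'
  #29 SA[29]=6  'hfgheaegfaghdcgdheacaabc'

SA = [26, 27, 24, 3, 11, 1, 15, 28, 29, 25, 19, 18, 21, 23, 10, 0, 4, 12, 2, 14, 7, 5, 20, 13, 16, 8, 17, 22, 9, 6]
i: (SA[i-1],SA[i]) lcp shared
  1: (26,27) 1 'a'
  2: (27,24) 1 'a'
  3: (24,3) 1 'a'
  4: (3,11) 2 'ae'
  5: (11,1) 1 'a'
  6: (1,15) 1 'a'
  7: (15,28) 0 ''
  8: (28,29) 0 ''
  9: (29,25) 1 'c'
  10: (25,19) 1 'c'
  11: (19,18) 0 ''
  12: (18,21) 1 'd'
  13: (21,23) 0 ''
  14: (23,10) 2 'ea'
  15: (10,0) 2 'ea'
  16: (0,4) 1 'e'
  17: (4,12) 1 'e'
  18: (12,2) 0 ''
  19: (2,14) 2 'fa'
  20: (14,7) 1 'f'
  21: (7,5) 1 'f'
  22: (5,20) 0 ''
  23: (20,13) 1 'g'
  24: (13,16) 1 'g'
  25: (16,8) 2 'gh'
  26: (8,17) 0 ''
  27: (17,22) 1 'h'
  28: (22,9) 3 'hea'
  29: (9,6) 1 'h'

[0, 1, 1, 1, 2, 1, 1, 0, 0, 1, 1, 0, 1, 0, 2, 2, 1, 1, 0, 2, 1, 1, 0, 1, 1, 2, 0, 1, 3, 1]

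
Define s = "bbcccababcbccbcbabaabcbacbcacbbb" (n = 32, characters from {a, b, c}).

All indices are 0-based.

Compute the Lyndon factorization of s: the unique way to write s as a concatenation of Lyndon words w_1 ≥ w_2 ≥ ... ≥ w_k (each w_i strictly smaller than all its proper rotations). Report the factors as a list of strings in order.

emit factor 1: 'bbccc' (i=0, period=5)
emit factor 2: 'ababcbccbcb' (i=5, period=11)
emit factor 3: 'ab' (i=16, period=2)
emit factor 4: 'aabcbacbcacbbb' (i=18, period=14)

["bbccc", "ababcbccbcb", "ab", "aabcbacbcacbbb"]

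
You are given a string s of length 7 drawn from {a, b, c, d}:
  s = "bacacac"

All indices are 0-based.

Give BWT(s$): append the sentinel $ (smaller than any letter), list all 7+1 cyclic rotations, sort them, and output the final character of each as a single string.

rank  rotation  last
    0  $bacacac  c
    1  ac$bacac  c
    2  acac$bac  c
    3  acacac$b  b
    4  bacacac$  $
    5  c$bacaca  a
    6  cac$baca  a
    7  cacac$ba  a

cccb$aaa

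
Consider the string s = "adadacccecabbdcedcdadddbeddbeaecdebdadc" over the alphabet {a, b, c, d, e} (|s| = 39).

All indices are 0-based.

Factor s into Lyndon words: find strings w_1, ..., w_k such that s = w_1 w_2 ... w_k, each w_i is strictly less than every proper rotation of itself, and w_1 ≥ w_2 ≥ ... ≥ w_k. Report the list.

emit factor 1: 'ad' (i=0, period=2)
emit factor 2: 'ad' (i=2, period=2)
emit factor 3: 'acccec' (i=4, period=6)
emit factor 4: 'abbdcedcdadddbeddbeaecdebdadc' (i=10, period=29)

["ad", "ad", "acccec", "abbdcedcdadddbeddbeaecdebdadc"]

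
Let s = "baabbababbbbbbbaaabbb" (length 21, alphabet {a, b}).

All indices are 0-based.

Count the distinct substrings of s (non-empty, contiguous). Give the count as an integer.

177

rank | idx | suffix
   0 |  15 | aaabbb
   1 |   1 | aabbababbbbbbbaaabbb
   2 |  16 | aabbb
   3 |   5 | ababbbbbbbaaabbb
   4 |   2 | abbababbbbbbbaaabbb
   5 |  17 | abbb
   6 |   7 | abbbbbbbaaabbb
   7 |  20 | b
   8 |  14 | baaabbb
   9 |   0 | baabbababbbbbbbaaabbb
  10 |   4 | bababbbbbbbaaabbb
  11 |   6 | babbbbbbbaaabbb
  12 |  19 | bb
  13 |  13 | bbaaabbb
  14 |   3 | bbababbbbbbbaaabbb
  15 |  18 | bbb
  16 |  12 | bbbaaabbb
  17 |  11 | bbbbaaabbb
  18 |  10 | bbbbbaaabbb
  19 |   9 | bbbbbbaaabbb
  20 |   8 | bbbbbbbaaabbb

SA = [15, 1, 16, 5, 2, 17, 7, 20, 14, 0, 4, 6, 19, 13, 3, 18, 12, 11, 10, 9, 8]
[i] adj suffixes → lcp
  [1] 15/1 → 2 ('aa')
  [2] 1/16 → 4 ('aabb')
  [3] 16/5 → 1 ('a')
  [4] 5/2 → 2 ('ab')
  [5] 2/17 → 3 ('abb')
  [6] 17/7 → 4 ('abbb')
  [7] 7/20 → 0 ('')
  [8] 20/14 → 1 ('b')
  [9] 14/0 → 3 ('baa')
  [10] 0/4 → 2 ('ba')
  [11] 4/6 → 3 ('bab')
  [12] 6/19 → 1 ('b')
  [13] 19/13 → 2 ('bb')
  [14] 13/3 → 3 ('bba')
  [15] 3/18 → 2 ('bb')
  [16] 18/12 → 3 ('bbb')
  [17] 12/11 → 3 ('bbb')
  [18] 11/10 → 4 ('bbbb')
  [19] 10/9 → 5 ('bbbbb')
  [20] 9/8 → 6 ('bbbbbb')

n(n+1)/2 = 21·22/2 = 231
Σ LCP = 0 + 2 + 4 + 1 + 2 + 3 + 4 + 0 + 1 + 3 + 2 + 3 + 1 + 2 + 3 + 2 + 3 + 3 + 4 + 5 + 6 = 54
distinct = 231 − 54 = 177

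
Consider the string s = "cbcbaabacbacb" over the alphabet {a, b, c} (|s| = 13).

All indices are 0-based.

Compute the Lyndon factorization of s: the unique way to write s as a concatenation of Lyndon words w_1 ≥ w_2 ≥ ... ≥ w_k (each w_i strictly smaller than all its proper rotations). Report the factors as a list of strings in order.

emit factor 1: 'c' (i=0, period=1)
emit factor 2: 'bc' (i=1, period=2)
emit factor 3: 'b' (i=3, period=1)
emit factor 4: 'aabacbacb' (i=4, period=9)

["c", "bc", "b", "aabacbacb"]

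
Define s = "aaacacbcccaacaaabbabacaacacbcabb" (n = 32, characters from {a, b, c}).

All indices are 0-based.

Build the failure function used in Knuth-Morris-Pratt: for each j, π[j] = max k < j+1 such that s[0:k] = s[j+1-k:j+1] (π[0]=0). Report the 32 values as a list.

[0, 1, 2, 0, 1, 0, 0, 0, 0, 0, 1, 2, 0, 1, 2, 3, 0, 0, 1, 0, 1, 0, 1, 2, 0, 1, 0, 0, 0, 1, 0, 0]

π[0] = 0
j=1 s[j]='a': π[1]=1 (border 'a')
j=2 s[j]='a': π[2]=2 (border 'aa')
j=3 s[j]='c': k: 2→1→0; π[3]=0 (border '')
j=4 s[j]='a': π[4]=1 (border 'a')
j=5 s[j]='c': k: 1→0; π[5]=0 (border '')
j=6 s[j]='b': π[6]=0 (border '')
j=7 s[j]='c': π[7]=0 (border '')
j=8 s[j]='c': π[8]=0 (border '')
j=9 s[j]='c': π[9]=0 (border '')
j=10 s[j]='a': π[10]=1 (border 'a')
j=11 s[j]='a': π[11]=2 (border 'aa')
j=12 s[j]='c': k: 2→1→0; π[12]=0 (border '')
j=13 s[j]='a': π[13]=1 (border 'a')
j=14 s[j]='a': π[14]=2 (border 'aa')
j=15 s[j]='a': π[15]=3 (border 'aaa')
j=16 s[j]='b': k: 3→2→1→0; π[16]=0 (border '')
j=17 s[j]='b': π[17]=0 (border '')
j=18 s[j]='a': π[18]=1 (border 'a')
j=19 s[j]='b': k: 1→0; π[19]=0 (border '')
j=20 s[j]='a': π[20]=1 (border 'a')
j=21 s[j]='c': k: 1→0; π[21]=0 (border '')
j=22 s[j]='a': π[22]=1 (border 'a')
j=23 s[j]='a': π[23]=2 (border 'aa')
j=24 s[j]='c': k: 2→1→0; π[24]=0 (border '')
j=25 s[j]='a': π[25]=1 (border 'a')
j=26 s[j]='c': k: 1→0; π[26]=0 (border '')
j=27 s[j]='b': π[27]=0 (border '')
j=28 s[j]='c': π[28]=0 (border '')
j=29 s[j]='a': π[29]=1 (border 'a')
j=30 s[j]='b': k: 1→0; π[30]=0 (border '')
j=31 s[j]='b': π[31]=0 (border '')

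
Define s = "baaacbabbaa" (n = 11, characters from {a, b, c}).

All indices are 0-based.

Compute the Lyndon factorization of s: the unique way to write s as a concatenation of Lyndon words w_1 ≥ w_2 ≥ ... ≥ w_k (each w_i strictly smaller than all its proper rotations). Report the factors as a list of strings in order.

emit factor 1: 'b' (i=0, period=1)
emit factor 2: 'aaacbabb' (i=1, period=8)
emit factor 3: 'a' (i=9, period=1)
emit factor 4: 'a' (i=10, period=1)

["b", "aaacbabb", "a", "a"]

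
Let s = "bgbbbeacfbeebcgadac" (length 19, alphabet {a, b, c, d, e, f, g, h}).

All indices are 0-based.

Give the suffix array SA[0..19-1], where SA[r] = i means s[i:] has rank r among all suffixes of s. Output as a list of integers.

[17, 6, 15, 2, 3, 12, 4, 9, 0, 18, 7, 13, 16, 5, 11, 10, 8, 14, 1]

rank | idx | suffix
   0 |  17 | ac
   1 |   6 | acfbeebcgadac
   2 |  15 | adac
   3 |   2 | bbbeacfbeebcgadac
   4 |   3 | bbeacfbeebcgadac
   5 |  12 | bcgadac
   6 |   4 | beacfbeebcgadac
   7 |   9 | beebcgadac
   8 |   0 | bgbbbeacfbeebcgadac
   9 |  18 | c
  10 |   7 | cfbeebcgadac
  11 |  13 | cgadac
  12 |  16 | dac
  13 |   5 | eacfbeebcgadac
  14 |  11 | ebcgadac
  15 |  10 | eebcgadac
  16 |   8 | fbeebcgadac
  17 |  14 | gadac
  18 |   1 | gbbbeacfbeebcgadac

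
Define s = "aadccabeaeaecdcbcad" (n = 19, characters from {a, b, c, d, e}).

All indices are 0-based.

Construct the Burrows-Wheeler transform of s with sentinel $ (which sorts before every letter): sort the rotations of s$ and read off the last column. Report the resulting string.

d$ccaeecacbddeacabaa

rank  rotation              last
    0  $aadccabeaeaecdcbcad  d
    1  aadccabeaeaecdcbcad$  $
    2  abeaeaecdcbcad$aadcc  c
    3  ad$aadccabeaeaecdcbc  c
    4  adccabeaeaecdcbcad$a  a
    5  aeaecdcbcad$aadccabe  e
    6  aecdcbcad$aadccabeae  e
    7  bcad$aadccabeaeaecdc  c
    8  beaeaecdcbcad$aadcca  a
    9  cabeaeaecdcbcad$aadc  c
   10  cad$aadccabeaeaecdcb  b
   11  cbcad$aadccabeaeaecd  d
   12  ccabeaeaecdcbcad$aad  d
   13  cdcbcad$aadccabeaeae  e
   14  d$aadccabeaeaecdcbca  a
   15  dcbcad$aadccabeaeaec  c
   16  dccabeaeaecdcbcad$aa  a
   17  eaeaecdcbcad$aadccab  b
   18  eaecdcbcad$aadccabea  a
   19  ecdcbcad$aadccabeaea  a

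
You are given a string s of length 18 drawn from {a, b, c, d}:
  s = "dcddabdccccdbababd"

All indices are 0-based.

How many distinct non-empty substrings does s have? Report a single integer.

146

sorted suffixes:
  #0 SA[0]=13  'ababd'
  #1 SA[1]=15  'abd'
  #2 SA[2]=4  'abdccccdbababd'
  #3 SA[3]=12  'bababd'
  #4 SA[4]=14  'babd'
  #5 SA[5]=16  'bd'
  #6 SA[6]=5  'bdccccdbababd'
  #7 SA[7]=7  'ccccdbababd'
  #8 SA[8]=8  'cccdbababd'
  #9 SA[9]=9  'ccdbababd'
  #10 SA[10]=10  'cdbababd'
  #11 SA[11]=1  'cddabdccccdbababd'
  #12 SA[12]=17  'd'
  #13 SA[13]=3  'dabdccccdbababd'
  #14 SA[14]=11  'dbababd'
  #15 SA[15]=6  'dccccdbababd'
  #16 SA[16]=0  'dcddabdccccdbababd'
  #17 SA[17]=2  'ddabdccccdbababd'

SA = [13, 15, 4, 12, 14, 16, 5, 7, 8, 9, 10, 1, 17, 3, 11, 6, 0, 2]
i: (SA[i-1],SA[i]) lcp shared
  1: (13,15) 2 'ab'
  2: (15,4) 3 'abd'
  3: (4,12) 0 ''
  4: (12,14) 3 'bab'
  5: (14,16) 1 'b'
  6: (16,5) 2 'bd'
  7: (5,7) 0 ''
  8: (7,8) 3 'ccc'
  9: (8,9) 2 'cc'
  10: (9,10) 1 'c'
  11: (10,1) 2 'cd'
  12: (1,17) 0 ''
  13: (17,3) 1 'd'
  14: (3,11) 1 'd'
  15: (11,6) 1 'd'
  16: (6,0) 2 'dc'
  17: (0,2) 1 'd'

n(n+1)/2 = 18·19/2 = 171
Σ LCP = 0 + 2 + 3 + 0 + 3 + 1 + 2 + 0 + 3 + 2 + 1 + 2 + 0 + 1 + 1 + 1 + 2 + 1 = 25
distinct = 171 − 25 = 146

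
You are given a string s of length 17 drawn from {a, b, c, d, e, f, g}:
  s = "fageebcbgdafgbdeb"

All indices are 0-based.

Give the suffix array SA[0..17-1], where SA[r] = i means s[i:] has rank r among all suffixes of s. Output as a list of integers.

[10, 1, 16, 5, 13, 7, 6, 9, 14, 15, 4, 3, 0, 11, 12, 8, 2]

sorted suffixes:
  #0 SA[0]=10  'afgbdeb'
  #1 SA[1]=1  'ageebcbgdafgbdeb'
  #2 SA[2]=16  'b'
  #3 SA[3]=5  'bcbgdafgbdeb'
  #4 SA[4]=13  'bdeb'
  #5 SA[5]=7  'bgdafgbdeb'
  #6 SA[6]=6  'cbgdafgbdeb'
  #7 SA[7]=9  'dafgbdeb'
  #8 SA[8]=14  'deb'
  #9 SA[9]=15  'eb'
  #10 SA[10]=4  'ebcbgdafgbdeb'
  #11 SA[11]=3  'eebcbgdafgbdeb'
  #12 SA[12]=0  'fageebcbgdafgbdeb'
  #13 SA[13]=11  'fgbdeb'
  #14 SA[14]=12  'gbdeb'
  #15 SA[15]=8  'gdafgbdeb'
  #16 SA[16]=2  'geebcbgdafgbdeb'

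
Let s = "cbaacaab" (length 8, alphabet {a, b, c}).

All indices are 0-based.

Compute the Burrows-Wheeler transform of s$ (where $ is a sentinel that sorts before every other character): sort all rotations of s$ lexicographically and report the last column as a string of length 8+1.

bcbaaaca$

rank  rotation   last
    0  $cbaacaab  b
    1  aab$cbaac  c
    2  aacaab$cb  b
    3  ab$cbaaca  a
    4  acaab$cba  a
    5  b$cbaacaa  a
    6  baacaab$c  c
    7  caab$cbaa  a
    8  cbaacaab$  $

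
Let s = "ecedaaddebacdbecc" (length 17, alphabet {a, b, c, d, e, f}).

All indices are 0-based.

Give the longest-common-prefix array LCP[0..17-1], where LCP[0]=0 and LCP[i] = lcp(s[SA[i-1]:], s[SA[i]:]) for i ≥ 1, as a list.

[0, 1, 1, 0, 1, 0, 1, 1, 1, 0, 1, 1, 1, 0, 1, 2, 1]

rank | idx | suffix
   0 |   4 | aaddebacdbecc
   1 |  10 | acdbecc
   2 |   5 | addebacdbecc
   3 |   9 | bacdbecc
   4 |  13 | becc
   5 |  16 | c
   6 |  15 | cc
   7 |  11 | cdbecc
   8 |   1 | cedaaddebacdbecc
   9 |   3 | daaddebacdbecc
  10 |  12 | dbecc
  11 |   6 | ddebacdbecc
  12 |   7 | debacdbecc
  13 |   8 | ebacdbecc
  14 |  14 | ecc
  15 |   0 | ecedaaddebacdbecc
  16 |   2 | edaaddebacdbecc

SA = [4, 10, 5, 9, 13, 16, 15, 11, 1, 3, 12, 6, 7, 8, 14, 0, 2]
[i] adj suffixes → lcp
  [1] 4/10 → 1 ('a')
  [2] 10/5 → 1 ('a')
  [3] 5/9 → 0 ('')
  [4] 9/13 → 1 ('b')
  [5] 13/16 → 0 ('')
  [6] 16/15 → 1 ('c')
  [7] 15/11 → 1 ('c')
  [8] 11/1 → 1 ('c')
  [9] 1/3 → 0 ('')
  [10] 3/12 → 1 ('d')
  [11] 12/6 → 1 ('d')
  [12] 6/7 → 1 ('d')
  [13] 7/8 → 0 ('')
  [14] 8/14 → 1 ('e')
  [15] 14/0 → 2 ('ec')
  [16] 0/2 → 1 ('e')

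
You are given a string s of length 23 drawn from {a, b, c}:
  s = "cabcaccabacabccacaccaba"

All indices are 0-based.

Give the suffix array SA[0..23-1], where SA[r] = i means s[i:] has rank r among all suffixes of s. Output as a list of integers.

sorted suffixes:
  #0 SA[0]=22  'a'
  #1 SA[1]=20  'aba'
  #2 SA[2]=7  'abacabccacaccaba'
  #3 SA[3]=1  'abcaccabacabccacaccaba'
  #4 SA[4]=11  'abccacaccaba'
  #5 SA[5]=9  'acabccacaccaba'
  #6 SA[6]=15  'acaccaba'
  #7 SA[7]=17  'accaba'
  #8 SA[8]=4  'accabacabccacaccaba'
  #9 SA[9]=21  'ba'
  #10 SA[10]=8  'bacabccacaccaba'
  #11 SA[11]=2  'bcaccabacabccacaccaba'
  #12 SA[12]=12  'bccacaccaba'
  #13 SA[13]=19  'caba'
  #14 SA[14]=6  'cabacabccacaccaba'
  #15 SA[15]=0  'cabcaccabacabccacaccaba'
  #16 SA[16]=10  'cabccacaccaba'
  #17 SA[17]=14  'cacaccaba'
  #18 SA[18]=16  'caccaba'
  #19 SA[19]=3  'caccabacabccacaccaba'
  #20 SA[20]=18  'ccaba'
  #21 SA[21]=5  'ccabacabccacaccaba'
  #22 SA[22]=13  'ccacaccaba'

[22, 20, 7, 1, 11, 9, 15, 17, 4, 21, 8, 2, 12, 19, 6, 0, 10, 14, 16, 3, 18, 5, 13]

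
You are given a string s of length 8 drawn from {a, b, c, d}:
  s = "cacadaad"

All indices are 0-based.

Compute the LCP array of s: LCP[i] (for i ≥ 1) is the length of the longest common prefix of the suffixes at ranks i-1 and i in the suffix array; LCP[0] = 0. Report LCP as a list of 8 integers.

[0, 1, 1, 2, 0, 2, 0, 1]

rank | idx | suffix
   0 |   5 | aad
   1 |   1 | acadaad
   2 |   6 | ad
   3 |   3 | adaad
   4 |   0 | cacadaad
   5 |   2 | cadaad
   6 |   7 | d
   7 |   4 | daad

SA = [5, 1, 6, 3, 0, 2, 7, 4]
[i] adj suffixes → lcp
  [1] 5/1 → 1 ('a')
  [2] 1/6 → 1 ('a')
  [3] 6/3 → 2 ('ad')
  [4] 3/0 → 0 ('')
  [5] 0/2 → 2 ('ca')
  [6] 2/7 → 0 ('')
  [7] 7/4 → 1 ('d')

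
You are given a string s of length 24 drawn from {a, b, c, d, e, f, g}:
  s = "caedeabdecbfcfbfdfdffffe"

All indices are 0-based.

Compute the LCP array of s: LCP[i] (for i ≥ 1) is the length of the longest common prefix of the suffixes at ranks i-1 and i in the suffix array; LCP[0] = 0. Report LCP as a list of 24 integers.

rank | idx | suffix
   0 |   5 | abdecbfcfbfdfdffffe
   1 |   1 | aedeabdecbfcfbfdfdffffe
   2 |   6 | bdecbfcfbfdfdffffe
   3 |  10 | bfcfbfdfdffffe
   4 |  14 | bfdfdffffe
   5 |   0 | caedeabdecbfcfbfdfdffffe
   6 |   9 | cbfcfbfdfdffffe
   7 |  12 | cfbfdfdffffe
   8 |   3 | deabdecbfcfbfdfdffffe
   9 |   7 | decbfcfbfdfdffffe
  10 |  16 | dfdffffe
  11 |  18 | dffffe
  12 |  23 | e
  13 |   4 | eabdecbfcfbfdfdffffe
  14 |   8 | ecbfcfbfdfdffffe
  15 |   2 | edeabdecbfcfbfdfdffffe
  16 |  13 | fbfdfdffffe
  17 |  11 | fcfbfdfdffffe
  18 |  15 | fdfdffffe
  19 |  17 | fdffffe
  20 |  22 | fe
  21 |  21 | ffe
  22 |  20 | fffe
  23 |  19 | ffffe

SA = [5, 1, 6, 10, 14, 0, 9, 12, 3, 7, 16, 18, 23, 4, 8, 2, 13, 11, 15, 17, 22, 21, 20, 19]
[i] adj suffixes → lcp
  [1] 5/1 → 1 ('a')
  [2] 1/6 → 0 ('')
  [3] 6/10 → 1 ('b')
  [4] 10/14 → 2 ('bf')
  [5] 14/0 → 0 ('')
  [6] 0/9 → 1 ('c')
  [7] 9/12 → 1 ('c')
  [8] 12/3 → 0 ('')
  [9] 3/7 → 2 ('de')
  [10] 7/16 → 1 ('d')
  [11] 16/18 → 2 ('df')
  [12] 18/23 → 0 ('')
  [13] 23/4 → 1 ('e')
  [14] 4/8 → 1 ('e')
  [15] 8/2 → 1 ('e')
  [16] 2/13 → 0 ('')
  [17] 13/11 → 1 ('f')
  [18] 11/15 → 1 ('f')
  [19] 15/17 → 3 ('fdf')
  [20] 17/22 → 1 ('f')
  [21] 22/21 → 1 ('f')
  [22] 21/20 → 2 ('ff')
  [23] 20/19 → 3 ('fff')

[0, 1, 0, 1, 2, 0, 1, 1, 0, 2, 1, 2, 0, 1, 1, 1, 0, 1, 1, 3, 1, 1, 2, 3]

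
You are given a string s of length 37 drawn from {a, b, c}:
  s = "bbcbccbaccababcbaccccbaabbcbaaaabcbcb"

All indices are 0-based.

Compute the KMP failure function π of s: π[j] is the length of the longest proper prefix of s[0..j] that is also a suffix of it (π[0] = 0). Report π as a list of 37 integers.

π[0] = 0
j=1 s[j]='b': π[1]=1 (border 'b')
j=2 s[j]='c': k: 1→0; π[2]=0 (border '')
j=3 s[j]='b': π[3]=1 (border 'b')
j=4 s[j]='c': k: 1→0; π[4]=0 (border '')
j=5 s[j]='c': π[5]=0 (border '')
j=6 s[j]='b': π[6]=1 (border 'b')
j=7 s[j]='a': k: 1→0; π[7]=0 (border '')
j=8 s[j]='c': π[8]=0 (border '')
j=9 s[j]='c': π[9]=0 (border '')
j=10 s[j]='a': π[10]=0 (border '')
j=11 s[j]='b': π[11]=1 (border 'b')
j=12 s[j]='a': k: 1→0; π[12]=0 (border '')
j=13 s[j]='b': π[13]=1 (border 'b')
j=14 s[j]='c': k: 1→0; π[14]=0 (border '')
j=15 s[j]='b': π[15]=1 (border 'b')
j=16 s[j]='a': k: 1→0; π[16]=0 (border '')
j=17 s[j]='c': π[17]=0 (border '')
j=18 s[j]='c': π[18]=0 (border '')
j=19 s[j]='c': π[19]=0 (border '')
j=20 s[j]='c': π[20]=0 (border '')
j=21 s[j]='b': π[21]=1 (border 'b')
j=22 s[j]='a': k: 1→0; π[22]=0 (border '')
j=23 s[j]='a': π[23]=0 (border '')
j=24 s[j]='b': π[24]=1 (border 'b')
j=25 s[j]='b': π[25]=2 (border 'bb')
j=26 s[j]='c': π[26]=3 (border 'bbc')
j=27 s[j]='b': π[27]=4 (border 'bbcb')
j=28 s[j]='a': k: 4→1→0; π[28]=0 (border '')
j=29 s[j]='a': π[29]=0 (border '')
j=30 s[j]='a': π[30]=0 (border '')
j=31 s[j]='a': π[31]=0 (border '')
j=32 s[j]='b': π[32]=1 (border 'b')
j=33 s[j]='c': k: 1→0; π[33]=0 (border '')
j=34 s[j]='b': π[34]=1 (border 'b')
j=35 s[j]='c': k: 1→0; π[35]=0 (border '')
j=36 s[j]='b': π[36]=1 (border 'b')

[0, 1, 0, 1, 0, 0, 1, 0, 0, 0, 0, 1, 0, 1, 0, 1, 0, 0, 0, 0, 0, 1, 0, 0, 1, 2, 3, 4, 0, 0, 0, 0, 1, 0, 1, 0, 1]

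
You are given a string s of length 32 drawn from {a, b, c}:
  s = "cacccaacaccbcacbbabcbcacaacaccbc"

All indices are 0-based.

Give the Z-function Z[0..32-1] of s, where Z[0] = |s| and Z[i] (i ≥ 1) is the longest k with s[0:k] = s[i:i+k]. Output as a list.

[32, 0, 1, 1, 2, 0, 0, 4, 0, 1, 1, 0, 3, 0, 1, 0, 0, 0, 0, 1, 0, 3, 0, 2, 0, 0, 4, 0, 1, 1, 0, 1]

Z[0]=32
i=1: fresh scan; Z[1]=0
i=2: fresh scan; Z[2]=1 grow→box=[2,3)
i=3: fresh scan; Z[3]=1 grow→box=[3,4)
i=4: fresh scan; Z[4]=2 grow→box=[4,6)
i=5: min(r-i=1, Z[1]=0)=0; Z[5]=0
i=6: fresh scan; Z[6]=0
i=7: fresh scan; Z[7]=4 grow→box=[7,11)
i=8: min(r-i=3, Z[1]=0)=0; Z[8]=0
i=9: min(r-i=2, Z[2]=1)=1; Z[9]=1
i=10: min(r-i=1, Z[3]=1)=1; Z[10]=1
i=11: fresh scan; Z[11]=0
i=12: fresh scan; Z[12]=3 grow→box=[12,15)
i=13: min(r-i=2, Z[1]=0)=0; Z[13]=0
i=14: min(r-i=1, Z[2]=1)=1; Z[14]=1
i=15: fresh scan; Z[15]=0
i=16: fresh scan; Z[16]=0
i=17: fresh scan; Z[17]=0
i=18: fresh scan; Z[18]=0
i=19: fresh scan; Z[19]=1 grow→box=[19,20)
i=20: fresh scan; Z[20]=0
i=21: fresh scan; Z[21]=3 grow→box=[21,24)
i=22: min(r-i=2, Z[1]=0)=0; Z[22]=0
i=23: min(r-i=1, Z[2]=1)=1; Z[23]=2 grow→box=[23,25)
i=24: min(r-i=1, Z[1]=0)=0; Z[24]=0
i=25: fresh scan; Z[25]=0
i=26: fresh scan; Z[26]=4 grow→box=[26,30)
i=27: min(r-i=3, Z[1]=0)=0; Z[27]=0
i=28: min(r-i=2, Z[2]=1)=1; Z[28]=1
i=29: min(r-i=1, Z[3]=1)=1; Z[29]=1
i=30: fresh scan; Z[30]=0
i=31: fresh scan; Z[31]=1 grow→box=[31,32)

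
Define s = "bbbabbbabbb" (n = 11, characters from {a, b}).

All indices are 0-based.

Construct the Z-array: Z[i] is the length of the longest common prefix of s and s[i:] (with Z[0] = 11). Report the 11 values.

[11, 2, 1, 0, 7, 2, 1, 0, 3, 2, 1]

Z[0]=11
i=1: fresh scan; Z[1]=2 scan→box=[1,3)
i=2: min(r-i=1, Z[1]=2)=1; Z[2]=1
i=3: fresh scan; Z[3]=0
i=4: fresh scan; Z[4]=7 scan→box=[4,11)
i=5: min(r-i=6, Z[1]=2)=2; Z[5]=2
i=6: min(r-i=5, Z[2]=1)=1; Z[6]=1
i=7: min(r-i=4, Z[3]=0)=0; Z[7]=0
i=8: min(r-i=3, Z[4]=7)=3; Z[8]=3
i=9: min(r-i=2, Z[5]=2)=2; Z[9]=2
i=10: min(r-i=1, Z[6]=1)=1; Z[10]=1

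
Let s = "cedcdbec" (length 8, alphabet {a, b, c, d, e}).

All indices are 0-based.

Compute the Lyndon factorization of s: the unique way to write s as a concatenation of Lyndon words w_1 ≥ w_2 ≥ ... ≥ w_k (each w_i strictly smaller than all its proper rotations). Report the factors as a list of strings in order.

emit factor 1: 'ced' (i=0, period=3)
emit factor 2: 'cd' (i=3, period=2)
emit factor 3: 'bec' (i=5, period=3)

["ced", "cd", "bec"]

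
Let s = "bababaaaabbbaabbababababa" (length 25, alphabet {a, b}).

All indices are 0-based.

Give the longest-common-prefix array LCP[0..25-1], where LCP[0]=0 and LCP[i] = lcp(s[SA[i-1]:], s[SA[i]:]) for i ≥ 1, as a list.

sorted suffixes:
  #0 SA[0]=24  'a'
  #1 SA[1]=5  'aaaabbbaabbababababa'
  #2 SA[2]=6  'aaabbbaabbababababa'
  #3 SA[3]=12  'aabbababababa'
  #4 SA[4]=7  'aabbbaabbababababa'
  #5 SA[5]=22  'aba'
  #6 SA[6]=3  'abaaaabbbaabbababababa'
  #7 SA[7]=20  'ababa'
  #8 SA[8]=1  'ababaaaabbbaabbababababa'
  #9 SA[9]=18  'abababa'
  #10 SA[10]=16  'ababababa'
  #11 SA[11]=13  'abbababababa'
  #12 SA[12]=8  'abbbaabbababababa'
  #13 SA[13]=23  'ba'
  #14 SA[14]=4  'baaaabbbaabbababababa'
  #15 SA[15]=11  'baabbababababa'
  #16 SA[16]=21  'baba'
  #17 SA[17]=2  'babaaaabbbaabbababababa'
  #18 SA[18]=19  'bababa'
  #19 SA[19]=0  'bababaaaabbbaabbababababa'
  #20 SA[20]=17  'babababa'
  #21 SA[21]=15  'bababababa'
  #22 SA[22]=10  'bbaabbababababa'
  #23 SA[23]=14  'bbababababa'
  #24 SA[24]=9  'bbbaabbababababa'

SA = [24, 5, 6, 12, 7, 22, 3, 20, 1, 18, 16, 13, 8, 23, 4, 11, 21, 2, 19, 0, 17, 15, 10, 14, 9]
i: (SA[i-1],SA[i]) lcp shared
  1: (24,5) 1 'a'
  2: (5,6) 3 'aaa'
  3: (6,12) 2 'aa'
  4: (12,7) 4 'aabb'
  5: (7,22) 1 'a'
  6: (22,3) 3 'aba'
  7: (3,20) 3 'aba'
  8: (20,1) 5 'ababa'
  9: (1,18) 5 'ababa'
  10: (18,16) 7 'abababa'
  11: (16,13) 2 'ab'
  12: (13,8) 3 'abb'
  13: (8,23) 0 ''
  14: (23,4) 2 'ba'
  15: (4,11) 3 'baa'
  16: (11,21) 2 'ba'
  17: (21,2) 4 'baba'
  18: (2,19) 4 'baba'
  19: (19,0) 6 'bababa'
  20: (0,17) 6 'bababa'
  21: (17,15) 8 'babababa'
  22: (15,10) 1 'b'
  23: (10,14) 3 'bba'
  24: (14,9) 2 'bb'

[0, 1, 3, 2, 4, 1, 3, 3, 5, 5, 7, 2, 3, 0, 2, 3, 2, 4, 4, 6, 6, 8, 1, 3, 2]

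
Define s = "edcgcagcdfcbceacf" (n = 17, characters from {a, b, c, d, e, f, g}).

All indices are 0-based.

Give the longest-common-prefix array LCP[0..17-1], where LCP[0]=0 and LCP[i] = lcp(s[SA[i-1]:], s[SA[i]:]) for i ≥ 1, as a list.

rank→(start, suffix):
  0 → (14, 'acf')
  1 → (5, 'agcdfcbceacf')
  2 → (11, 'bceacf')
  3 → (4, 'cagcdfcbceacf')
  4 → (10, 'cbceacf')
  5 → (7, 'cdfcbceacf')
  6 → (12, 'ceacf')
  7 → (15, 'cf')
  8 → (2, 'cgcagcdfcbceacf')
  9 → (1, 'dcgcagcdfcbceacf')
  10 → (8, 'dfcbceacf')
  11 → (13, 'eacf')
  12 → (0, 'edcgcagcdfcbceacf')
  13 → (16, 'f')
  14 → (9, 'fcbceacf')
  15 → (3, 'gcagcdfcbceacf')
  16 → (6, 'gcdfcbceacf')

SA = [14, 5, 11, 4, 10, 7, 12, 15, 2, 1, 8, 13, 0, 16, 9, 3, 6]
[i] adj suffixes → lcp
  [1] 14/5 → 1 ('a')
  [2] 5/11 → 0 ('')
  [3] 11/4 → 0 ('')
  [4] 4/10 → 1 ('c')
  [5] 10/7 → 1 ('c')
  [6] 7/12 → 1 ('c')
  [7] 12/15 → 1 ('c')
  [8] 15/2 → 1 ('c')
  [9] 2/1 → 0 ('')
  [10] 1/8 → 1 ('d')
  [11] 8/13 → 0 ('')
  [12] 13/0 → 1 ('e')
  [13] 0/16 → 0 ('')
  [14] 16/9 → 1 ('f')
  [15] 9/3 → 0 ('')
  [16] 3/6 → 2 ('gc')

[0, 1, 0, 0, 1, 1, 1, 1, 1, 0, 1, 0, 1, 0, 1, 0, 2]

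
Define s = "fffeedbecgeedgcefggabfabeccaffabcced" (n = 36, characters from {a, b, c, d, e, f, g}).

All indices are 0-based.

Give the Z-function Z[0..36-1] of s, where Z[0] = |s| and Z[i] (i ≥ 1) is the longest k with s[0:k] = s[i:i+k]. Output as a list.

[36, 2, 1, 0, 0, 0, 0, 0, 0, 0, 0, 0, 0, 0, 0, 0, 1, 0, 0, 0, 0, 1, 0, 0, 0, 0, 0, 0, 2, 1, 0, 0, 0, 0, 0, 0]

Z[0]=36
i=1: outside box; Z[1]=2 grow→box=[1,3)
i=2: min(r-i=1, Z[1]=2)=1; Z[2]=1
i=3: outside box; Z[3]=0
i=4: outside box; Z[4]=0
i=5: outside box; Z[5]=0
i=6: outside box; Z[6]=0
i=7: outside box; Z[7]=0
i=8: outside box; Z[8]=0
i=9: outside box; Z[9]=0
i=10: outside box; Z[10]=0
i=11: outside box; Z[11]=0
i=12: outside box; Z[12]=0
i=13: outside box; Z[13]=0
i=14: outside box; Z[14]=0
i=15: outside box; Z[15]=0
i=16: outside box; Z[16]=1 grow→box=[16,17)
i=17: outside box; Z[17]=0
i=18: outside box; Z[18]=0
i=19: outside box; Z[19]=0
i=20: outside box; Z[20]=0
i=21: outside box; Z[21]=1 grow→box=[21,22)
i=22: outside box; Z[22]=0
i=23: outside box; Z[23]=0
i=24: outside box; Z[24]=0
i=25: outside box; Z[25]=0
i=26: outside box; Z[26]=0
i=27: outside box; Z[27]=0
i=28: outside box; Z[28]=2 grow→box=[28,30)
i=29: min(r-i=1, Z[1]=2)=1; Z[29]=1
i=30: outside box; Z[30]=0
i=31: outside box; Z[31]=0
i=32: outside box; Z[32]=0
i=33: outside box; Z[33]=0
i=34: outside box; Z[34]=0
i=35: outside box; Z[35]=0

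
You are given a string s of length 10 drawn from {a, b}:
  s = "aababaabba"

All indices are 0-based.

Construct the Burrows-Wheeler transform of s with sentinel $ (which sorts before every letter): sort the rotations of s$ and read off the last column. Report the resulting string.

ab$bbaabaaa

rank  rotation     last
    0  $aababaabba  a
    1  a$aababaabb  b
    2  aababaabba$  $
    3  aabba$aabab  b
    4  abaabba$aab  b
    5  ababaabba$a  a
    6  abba$aababa  a
    7  ba$aababaab  b
    8  baabba$aaba  a
    9  babaabba$aa  a
   10  bba$aababaa  a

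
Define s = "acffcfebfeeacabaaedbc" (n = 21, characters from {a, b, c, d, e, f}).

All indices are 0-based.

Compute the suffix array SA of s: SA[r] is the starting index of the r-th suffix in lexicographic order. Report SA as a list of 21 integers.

[15, 13, 11, 0, 16, 14, 19, 7, 20, 12, 4, 1, 18, 10, 6, 17, 9, 3, 5, 8, 2]

rank | idx | suffix
   0 |  15 | aaedbc
   1 |  13 | abaaedbc
   2 |  11 | acabaaedbc
   3 |   0 | acffcfebfeeacabaaedbc
   4 |  16 | aedbc
   5 |  14 | baaedbc
   6 |  19 | bc
   7 |   7 | bfeeacabaaedbc
   8 |  20 | c
   9 |  12 | cabaaedbc
  10 |   4 | cfebfeeacabaaedbc
  11 |   1 | cffcfebfeeacabaaedbc
  12 |  18 | dbc
  13 |  10 | eacabaaedbc
  14 |   6 | ebfeeacabaaedbc
  15 |  17 | edbc
  16 |   9 | eeacabaaedbc
  17 |   3 | fcfebfeeacabaaedbc
  18 |   5 | febfeeacabaaedbc
  19 |   8 | feeacabaaedbc
  20 |   2 | ffcfebfeeacabaaedbc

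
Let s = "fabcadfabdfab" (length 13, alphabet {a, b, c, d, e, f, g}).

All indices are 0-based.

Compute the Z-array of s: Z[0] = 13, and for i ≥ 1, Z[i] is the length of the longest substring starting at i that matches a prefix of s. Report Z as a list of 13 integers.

Z[0]=13
i=1: fresh scan; Z[1]=0
i=2: fresh scan; Z[2]=0
i=3: fresh scan; Z[3]=0
i=4: fresh scan; Z[4]=0
i=5: fresh scan; Z[5]=0
i=6: fresh scan; Z[6]=3 scan→box=[6,9)
i=7: min(r-i=2, Z[1]=0)=0; Z[7]=0
i=8: min(r-i=1, Z[2]=0)=0; Z[8]=0
i=9: fresh scan; Z[9]=0
i=10: fresh scan; Z[10]=3 scan→box=[10,13)
i=11: min(r-i=2, Z[1]=0)=0; Z[11]=0
i=12: min(r-i=1, Z[2]=0)=0; Z[12]=0

[13, 0, 0, 0, 0, 0, 3, 0, 0, 0, 3, 0, 0]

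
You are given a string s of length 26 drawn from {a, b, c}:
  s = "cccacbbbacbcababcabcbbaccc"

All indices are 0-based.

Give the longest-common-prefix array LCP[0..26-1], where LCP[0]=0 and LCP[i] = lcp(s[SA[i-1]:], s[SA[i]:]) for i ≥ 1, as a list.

rank→(start, suffix):
  0 → (12, 'ababcabcbbaccc')
  1 → (14, 'abcabcbbaccc')
  2 → (17, 'abcbbaccc')
  3 → (3, 'acbbbacbcababcabcbbaccc')
  4 → (8, 'acbcababcabcbbaccc')
  5 → (22, 'accc')
  6 → (13, 'babcabcbbaccc')
  7 → (7, 'bacbcababcabcbbaccc')
  8 → (21, 'baccc')
  9 → (6, 'bbacbcababcabcbbaccc')
  10 → (20, 'bbaccc')
  11 → (5, 'bbbacbcababcabcbbaccc')
  12 → (10, 'bcababcabcbbaccc')
  13 → (15, 'bcabcbbaccc')
  14 → (18, 'bcbbaccc')
  15 → (25, 'c')
  16 → (11, 'cababcabcbbaccc')
  17 → (16, 'cabcbbaccc')
  18 → (2, 'cacbbbacbcababcabcbbaccc')
  19 → (19, 'cbbaccc')
  20 → (4, 'cbbbacbcababcabcbbaccc')
  21 → (9, 'cbcababcabcbbaccc')
  22 → (24, 'cc')
  23 → (1, 'ccacbbbacbcababcabcbbaccc')
  24 → (23, 'ccc')
  25 → (0, 'cccacbbbacbcababcabcbbaccc')

SA = [12, 14, 17, 3, 8, 22, 13, 7, 21, 6, 20, 5, 10, 15, 18, 25, 11, 16, 2, 19, 4, 9, 24, 1, 23, 0]
i: (SA[i-1],SA[i]) lcp shared
  1: (12,14) 2 'ab'
  2: (14,17) 3 'abc'
  3: (17,3) 1 'a'
  4: (3,8) 3 'acb'
  5: (8,22) 2 'ac'
  6: (22,13) 0 ''
  7: (13,7) 2 'ba'
  8: (7,21) 3 'bac'
  9: (21,6) 1 'b'
  10: (6,20) 4 'bbac'
  11: (20,5) 2 'bb'
  12: (5,10) 1 'b'
  13: (10,15) 4 'bcab'
  14: (15,18) 2 'bc'
  15: (18,25) 0 ''
  16: (25,11) 1 'c'
  17: (11,16) 3 'cab'
  18: (16,2) 2 'ca'
  19: (2,19) 1 'c'
  20: (19,4) 3 'cbb'
  21: (4,9) 2 'cb'
  22: (9,24) 1 'c'
  23: (24,1) 2 'cc'
  24: (1,23) 2 'cc'
  25: (23,0) 3 'ccc'

[0, 2, 3, 1, 3, 2, 0, 2, 3, 1, 4, 2, 1, 4, 2, 0, 1, 3, 2, 1, 3, 2, 1, 2, 2, 3]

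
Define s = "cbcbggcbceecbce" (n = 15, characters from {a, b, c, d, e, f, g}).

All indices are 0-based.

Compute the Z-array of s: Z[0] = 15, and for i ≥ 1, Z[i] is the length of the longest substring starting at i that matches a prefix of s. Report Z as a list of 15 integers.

Z[0]=15
i=1: i≥r, start 0; Z[1]=0
i=2: i≥r, start 0; Z[2]=2 extend→box=[2,4)
i=3: min(r-i=1, Z[1]=0)=0; Z[3]=0
i=4: i≥r, start 0; Z[4]=0
i=5: i≥r, start 0; Z[5]=0
i=6: i≥r, start 0; Z[6]=3 extend→box=[6,9)
i=7: min(r-i=2, Z[1]=0)=0; Z[7]=0
i=8: min(r-i=1, Z[2]=2)=1; Z[8]=1
i=9: i≥r, start 0; Z[9]=0
i=10: i≥r, start 0; Z[10]=0
i=11: i≥r, start 0; Z[11]=3 extend→box=[11,14)
i=12: min(r-i=2, Z[1]=0)=0; Z[12]=0
i=13: min(r-i=1, Z[2]=2)=1; Z[13]=1
i=14: i≥r, start 0; Z[14]=0

[15, 0, 2, 0, 0, 0, 3, 0, 1, 0, 0, 3, 0, 1, 0]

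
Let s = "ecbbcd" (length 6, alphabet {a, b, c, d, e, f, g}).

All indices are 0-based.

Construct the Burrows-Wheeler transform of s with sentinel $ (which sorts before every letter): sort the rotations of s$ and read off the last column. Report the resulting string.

dcbebc$

rank  rotation last
    0  $ecbbcd  d
    1  bbcd$ec  c
    2  bcd$ecb  b
    3  cbbcd$e  e
    4  cd$ecbb  b
    5  d$ecbbc  c
    6  ecbbcd$  $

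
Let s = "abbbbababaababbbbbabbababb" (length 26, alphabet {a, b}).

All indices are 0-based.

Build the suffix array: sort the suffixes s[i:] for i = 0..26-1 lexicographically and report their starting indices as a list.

sorted suffixes:
  #0 SA[0]=9  'aababbbbbabbababb'
  #1 SA[1]=7  'abaababbbbbabbababb'
  #2 SA[2]=5  'ababaababbbbbabbababb'
  #3 SA[3]=21  'ababb'
  #4 SA[4]=10  'ababbbbbabbababb'
  #5 SA[5]=23  'abb'
  #6 SA[6]=18  'abbababb'
  #7 SA[7]=0  'abbbbababaababbbbbabbababb'
  #8 SA[8]=12  'abbbbbabbababb'
  #9 SA[9]=25  'b'
  #10 SA[10]=8  'baababbbbbabbababb'
  #11 SA[11]=6  'babaababbbbbabbababb'
  #12 SA[12]=4  'bababaababbbbbabbababb'
  #13 SA[13]=20  'bababb'
  #14 SA[14]=22  'babb'
  #15 SA[15]=17  'babbababb'
  #16 SA[16]=11  'babbbbbabbababb'
  #17 SA[17]=24  'bb'
  #18 SA[18]=3  'bbababaababbbbbabbababb'
  #19 SA[19]=19  'bbababb'
  #20 SA[20]=16  'bbabbababb'
  #21 SA[21]=2  'bbbababaababbbbbabbababb'
  #22 SA[22]=15  'bbbabbababb'
  #23 SA[23]=1  'bbbbababaababbbbbabbababb'
  #24 SA[24]=14  'bbbbabbababb'
  #25 SA[25]=13  'bbbbbabbababb'

[9, 7, 5, 21, 10, 23, 18, 0, 12, 25, 8, 6, 4, 20, 22, 17, 11, 24, 3, 19, 16, 2, 15, 1, 14, 13]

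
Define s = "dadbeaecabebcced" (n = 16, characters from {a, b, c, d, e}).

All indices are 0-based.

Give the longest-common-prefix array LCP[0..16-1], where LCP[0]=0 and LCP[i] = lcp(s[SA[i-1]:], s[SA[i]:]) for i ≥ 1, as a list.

[0, 1, 1, 0, 1, 2, 0, 1, 1, 0, 1, 1, 0, 1, 1, 1]

rank | idx | suffix
   0 |   8 | abebcced
   1 |   1 | adbeaecabebcced
   2 |   5 | aecabebcced
   3 |  11 | bcced
   4 |   3 | beaecabebcced
   5 |   9 | bebcced
   6 |   7 | cabebcced
   7 |  12 | cced
   8 |  13 | ced
   9 |  15 | d
  10 |   0 | dadbeaecabebcced
  11 |   2 | dbeaecabebcced
  12 |   4 | eaecabebcced
  13 |  10 | ebcced
  14 |   6 | ecabebcced
  15 |  14 | ed

SA = [8, 1, 5, 11, 3, 9, 7, 12, 13, 15, 0, 2, 4, 10, 6, 14]
i: (SA[i-1],SA[i]) lcp shared
  1: (8,1) 1 'a'
  2: (1,5) 1 'a'
  3: (5,11) 0 ''
  4: (11,3) 1 'b'
  5: (3,9) 2 'be'
  6: (9,7) 0 ''
  7: (7,12) 1 'c'
  8: (12,13) 1 'c'
  9: (13,15) 0 ''
  10: (15,0) 1 'd'
  11: (0,2) 1 'd'
  12: (2,4) 0 ''
  13: (4,10) 1 'e'
  14: (10,6) 1 'e'
  15: (6,14) 1 'e'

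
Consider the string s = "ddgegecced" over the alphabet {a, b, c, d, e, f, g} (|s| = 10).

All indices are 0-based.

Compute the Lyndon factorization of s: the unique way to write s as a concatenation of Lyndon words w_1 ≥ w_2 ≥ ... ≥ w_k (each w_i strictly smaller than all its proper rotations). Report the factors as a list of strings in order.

emit factor 1: 'ddgege' (i=0, period=6)
emit factor 2: 'cced' (i=6, period=4)

["ddgege", "cced"]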